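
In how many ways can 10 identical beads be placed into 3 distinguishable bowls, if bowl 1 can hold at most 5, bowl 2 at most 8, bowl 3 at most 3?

Without the upper bounds there are C(12,2) = 66 ways to split 10 among 3 bowls.
Subtract solutions that violate a single cap (substitute x_i' = x_i − (cap_i+1)): x_1 ≥ 6 gives C(6,2) = 15; x_2 ≥ 9 gives C(3,2) = 3; x_3 ≥ 4 gives C(8,2) = 28. Together 46.
Add back pairs where two caps are both exceeded: 0 + 1 + 0 = 1.
By inclusion–exclusion the count is 66 − 46 + 1 = 21.

21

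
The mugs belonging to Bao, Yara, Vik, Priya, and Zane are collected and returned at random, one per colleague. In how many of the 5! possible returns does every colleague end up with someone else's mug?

44

Count assignments avoiding every fixed point. For any j of the 5 colleagues fixed to their own mug, the other 5−j can be arranged in (5−j)! ways.
By inclusion–exclusion this is Σ_{j=0}^{5} (−1)^j C(5,j)·(5−j)!.
Computing: 120 − 120 + 60 − 20 + 5 − 1 = 44.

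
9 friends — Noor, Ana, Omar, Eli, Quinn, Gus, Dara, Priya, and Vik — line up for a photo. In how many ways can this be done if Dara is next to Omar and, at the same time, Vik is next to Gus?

Treat {Dara,Omar} as one block (2 orders) and {Vik,Gus} as another (2 orders).
That leaves 7 units to arrange: 2 × 2 × 7! = 4 × 5040 = 20160.

20160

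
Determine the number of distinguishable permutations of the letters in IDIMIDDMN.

5040

IDIMIDDMN has 9 letters with D appearing 3 times, I appearing 3 times, and M appearing twice.
So there are 9! / (3!·3!·2!) = 5040 distinguishable arrangements.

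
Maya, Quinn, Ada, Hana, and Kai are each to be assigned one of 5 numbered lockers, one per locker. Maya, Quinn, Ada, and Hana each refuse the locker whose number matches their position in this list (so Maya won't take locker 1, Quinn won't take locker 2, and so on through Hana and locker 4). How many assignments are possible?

Let Aᵢ (for 1 ≤ i ≤ 4) be the placements that put person i in their forbidden locker. Any j of these fix j positions, leaving (5−j)! ways to fill the rest, and there are C(4,j) ways to pick which j.
By inclusion–exclusion, the number of valid placements is Σ_{j=0}^{4} (−1)^j C(4,j)·(5−j)!.
Computing: 120 − 96 + 36 − 8 + 1 = 53.

53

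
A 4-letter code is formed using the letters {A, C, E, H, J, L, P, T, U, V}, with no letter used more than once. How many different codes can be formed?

This is a permutation of 4 out of 10: P(10,4) = 10!/6!.
That product is 10 × 9 × 8 × 7 = 5040.

5040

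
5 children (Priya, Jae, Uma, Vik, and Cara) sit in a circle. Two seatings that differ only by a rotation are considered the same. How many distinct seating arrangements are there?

Fix one person's seat to break rotational symmetry; the remaining 4 people can be arranged in (4)! = 24 ways.

24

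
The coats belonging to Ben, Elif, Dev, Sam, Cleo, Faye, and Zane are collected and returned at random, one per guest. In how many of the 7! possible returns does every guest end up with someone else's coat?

1854

Let Aᵢ be the assignments in which guest i gets their own coat. We want the size of the complement of A₁∪…∪A_7.
By inclusion–exclusion this is Σ_{j=0}^{7} (−1)^j C(7,j)·(7−j)!.
Computing: 5040 − 5040 + 2520 − 840 + 210 − 42 + 7 − 1 = 1854.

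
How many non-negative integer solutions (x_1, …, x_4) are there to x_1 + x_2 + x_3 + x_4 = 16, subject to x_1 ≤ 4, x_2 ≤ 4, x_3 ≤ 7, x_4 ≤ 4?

20

Ignoring the caps, the number of non-negative solutions to x_1+…+x_4 = 16 is C(19,3) = 969.
Subtract solutions that violate a single cap (substitute x_i' = x_i − (cap_i+1)): x_1 ≥ 5 gives C(14,3) = 364; x_2 ≥ 5 gives C(14,3) = 364; x_3 ≥ 8 gives C(11,3) = 165; x_4 ≥ 5 gives C(14,3) = 364. Together 1257.
Add back pairs where two caps are both exceeded: 84 + 20 + 84 + 20 + 84 + 20 = 312.
Subtract triples: 0 + 4 + 0 + 0 = 4.
By inclusion–exclusion the count is 969 − 1257 + 312 − 4 = 20.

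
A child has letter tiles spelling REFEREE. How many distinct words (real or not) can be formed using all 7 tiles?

REFEREE has 7 letters with E appearing 4 times and R appearing twice.
The number of distinct arrangements is 7!/(4!·2!) = 5040/48 = 105.

105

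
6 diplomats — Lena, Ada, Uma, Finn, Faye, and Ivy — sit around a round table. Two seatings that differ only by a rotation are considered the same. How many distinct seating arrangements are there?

120

Fix one person's seat to break rotational symmetry; the remaining 5 people can be arranged in (5)! = 120 ways.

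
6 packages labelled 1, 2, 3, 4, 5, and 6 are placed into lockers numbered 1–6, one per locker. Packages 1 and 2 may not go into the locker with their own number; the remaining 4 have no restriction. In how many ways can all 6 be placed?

Let Aᵢ (for i ∈ {1, 2}) be the placements that put package i in its forbidden locker. Any j of these fix j positions, leaving (6−j)! ways to fill the rest, and there are C(2,j) ways to pick which j.
By inclusion–exclusion, the number of valid placements is Σ_{j=0}^{2} (−1)^j C(2,j)·(6−j)!.
Computing: 720 − 240 + 24 = 504.

504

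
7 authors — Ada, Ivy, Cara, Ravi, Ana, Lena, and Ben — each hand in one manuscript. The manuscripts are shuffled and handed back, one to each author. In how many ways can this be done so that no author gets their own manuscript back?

Count assignments avoiding every fixed point. For any j of the 7 authors fixed to their own manuscript, the other 7−j can be arranged in (7−j)! ways.
By inclusion–exclusion this is Σ_{j=0}^{7} (−1)^j C(7,j)·(7−j)!.
Computing: 5040 − 5040 + 2520 − 840 + 210 − 42 + 7 − 1 = 1854.

1854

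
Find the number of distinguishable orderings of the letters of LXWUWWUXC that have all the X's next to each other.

Treat the 2 copies of X as a single block. The multiset to arrange is then {XX, C, L, U, U, W, W, W}, 8 items in all.
That gives (8)!/(3!·2!) = 3360 arrangements.

3360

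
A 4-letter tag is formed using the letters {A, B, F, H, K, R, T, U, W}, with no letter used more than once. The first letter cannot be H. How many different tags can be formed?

2688

The first letter has 9−1 = 8 choices (anything except H).
The remaining 3 letters are filled from the other 8 symbols without repetition: 8 × 7 × 6 = 336.
Total: 8 × 336 = 2688.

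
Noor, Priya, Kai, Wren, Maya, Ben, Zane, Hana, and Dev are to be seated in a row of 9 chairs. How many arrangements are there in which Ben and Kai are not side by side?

There are 9! = 362880 arrangements in all. If Ben and Kai are adjacent, merging them into one block gives 2·(8)! = 80640 arrangements.
So 362880 − 80640 = 282240 arrangements keep them apart.

282240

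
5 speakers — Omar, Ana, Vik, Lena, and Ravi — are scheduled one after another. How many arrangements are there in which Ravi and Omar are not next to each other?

72

Of the 5! = 120 arrangements, those with Ravi and Omar adjacent number 2 × 4! = 48 (treat the pair as a block with 2 internal orders).
Complementary counting: 120 − 48 = 72.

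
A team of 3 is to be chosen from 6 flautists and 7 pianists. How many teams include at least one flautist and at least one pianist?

231

Unrestricted: C(13,3) = 286 ways to pick any 3 of the 13.
Selections missing a whole group: no flautists → C(7,3) = 35; no pianists → C(6,3) = 20.
Both groups omitted at once is impossible, so 286 − 55 = 231.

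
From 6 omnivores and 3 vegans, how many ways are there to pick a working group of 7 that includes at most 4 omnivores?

Split by how many omnivores are chosen (0 through 4).
Sum: C(6,0)·C(3,7) + C(6,1)·C(3,6) + C(6,2)·C(3,5) + C(6,3)·C(3,4) + C(6,4)·C(3,3) = 0 + 0 + 0 + 0 + 15 = 15.

15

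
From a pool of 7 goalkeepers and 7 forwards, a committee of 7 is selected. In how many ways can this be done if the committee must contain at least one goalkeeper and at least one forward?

3430

Total 7-person selections from all 14: C(14,7) = 3432.
Selections missing a whole group: no goalkeepers → C(7,7) = 1; no forwards → C(7,7) = 1.
Both groups omitted at once is impossible, so 3432 − 2 = 3430.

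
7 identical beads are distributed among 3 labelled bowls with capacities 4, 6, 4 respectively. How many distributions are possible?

Without the upper bounds there are C(9,2) = 36 ways to split 7 among 3 bowls.
Subtract solutions that violate a single cap (substitute x_i' = x_i − (cap_i+1)): x_1 ≥ 5 gives C(4,2) = 6; x_2 ≥ 7 gives C(2,2) = 1; x_3 ≥ 5 gives C(4,2) = 6. Together 13.
No two caps can be exceeded simultaneously, so the pair terms are all 0.
By inclusion–exclusion the count is 36 − 13 + 0 = 23.

23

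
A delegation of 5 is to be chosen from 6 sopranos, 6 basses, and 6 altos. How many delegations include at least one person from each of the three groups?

6210

Total 5-person selections from all 18: C(18,5) = 8568.
Subtract selections that omit an entire group: no sopranos → C(12,5) = 792; no basses → C(12,5) = 792; no altos → C(12,5) = 792.
Add back selections omitting two groups (i.e. drawn from a single group): C(6,5) + C(6,5) + C(6,5) = 18.
By inclusion–exclusion: 8568 − 2376 + 18 = 6210.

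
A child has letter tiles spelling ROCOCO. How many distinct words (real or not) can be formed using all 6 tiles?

60

Letter multiplicities in ROCOCO: C×2, O×3, R×1.
So there are 6! / (3!·2!) = 60 distinguishable arrangements.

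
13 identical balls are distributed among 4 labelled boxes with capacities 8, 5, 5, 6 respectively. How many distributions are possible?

207

Without the upper bounds there are C(16,3) = 560 ways to split 13 among 4 boxes.
Subtract solutions that violate a single cap (substitute x_i' = x_i − (cap_i+1)): x_1 ≥ 9 gives C(7,3) = 35; x_2 ≥ 6 gives C(10,3) = 120; x_3 ≥ 6 gives C(10,3) = 120; x_4 ≥ 7 gives C(9,3) = 84. Together 359.
Add back pairs where two caps are both exceeded: 0 + 0 + 0 + 4 + 1 + 1 = 6.
By inclusion–exclusion the count is 560 − 359 + 6 = 207.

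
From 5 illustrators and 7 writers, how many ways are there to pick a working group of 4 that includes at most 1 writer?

Split by how many writers are chosen (0 through 1).
Sum: C(7,0)·C(5,4) + C(7,1)·C(5,3) = 5 + 70 = 75.

75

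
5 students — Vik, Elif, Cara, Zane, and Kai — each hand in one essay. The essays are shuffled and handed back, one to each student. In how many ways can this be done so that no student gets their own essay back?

44

Count assignments avoiding every fixed point. For any j of the 5 students fixed to their own essay, the other 5−j can be arranged in (5−j)! ways.
By inclusion–exclusion this is Σ_{j=0}^{5} (−1)^j C(5,j)·(5−j)!.
Computing: 120 − 120 + 60 − 20 + 5 − 1 = 44.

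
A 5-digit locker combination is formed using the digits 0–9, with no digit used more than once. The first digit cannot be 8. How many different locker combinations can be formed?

The first digit has 10−1 = 9 choices (anything except 8).
The remaining 4 digits are filled from the other 9 symbols without repetition: 9 × 8 × 7 × 6 = 3024.
Total: 9 × 3024 = 27216.

27216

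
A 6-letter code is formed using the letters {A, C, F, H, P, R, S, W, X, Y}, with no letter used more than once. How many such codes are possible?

Choose and order 6 of the 10 symbols: the first letter has 10 options, the next 9, and so on down to 5.
10 × 9 × 8 × 7 × 6 × 5 = 151200.

151200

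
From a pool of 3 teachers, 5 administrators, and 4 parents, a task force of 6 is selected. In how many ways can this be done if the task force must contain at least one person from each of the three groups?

805

With no constraint there are C(12,6) = 924 possible selections.
Subtract selections that omit an entire group: no teachers → C(9,6) = 84; no administrators → C(7,6) = 7; no parents → C(8,6) = 28.
Add back selections omitting two groups (i.e. drawn from a single group): C(3,6) + C(5,6) + C(4,6) = 0.
By inclusion–exclusion: 924 − 119 + 0 = 805.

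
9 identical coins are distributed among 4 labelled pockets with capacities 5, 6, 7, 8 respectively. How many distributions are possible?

185

Without the upper bounds there are C(12,3) = 220 ways to split 9 among 4 pockets.
Subtract solutions that violate a single cap (substitute x_i' = x_i − (cap_i+1)): x_1 ≥ 6 gives C(6,3) = 20; x_2 ≥ 7 gives C(5,3) = 10; x_3 ≥ 8 gives C(4,3) = 4; x_4 ≥ 9 gives C(3,3) = 1. Together 35.
No two caps can be exceeded simultaneously, so the pair terms are all 0.
By inclusion–exclusion the count is 220 − 35 + 0 = 185.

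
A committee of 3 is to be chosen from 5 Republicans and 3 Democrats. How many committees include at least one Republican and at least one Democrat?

With no constraint there are C(8,3) = 56 possible selections.
Selections missing a whole group: no Republicans → C(3,3) = 1; no Democrats → C(5,3) = 10.
Both groups omitted at once is impossible, so 56 − 11 = 45.

45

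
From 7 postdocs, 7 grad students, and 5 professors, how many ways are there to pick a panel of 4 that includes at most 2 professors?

3731

Split by how many professors are chosen (0 through 2).
Sum: C(5,0)·C(14,4) + C(5,1)·C(14,3) + C(5,2)·C(14,2) = 1001 + 1820 + 910 = 3731.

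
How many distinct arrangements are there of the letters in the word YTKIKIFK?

3360

YTKIKIFK has 8 letters with I appearing twice and K appearing 3 times.
Dividing 8! = 40320 by 3!·2! = 12 for the repeated letters gives 3360.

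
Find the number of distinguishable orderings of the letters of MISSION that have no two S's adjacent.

There are 7!/(2!·2!) = 1260 arrangements of MISSION in total.
Arrangements with the S's together: treat SS as one letter, giving (6)!/(2!) = 360.
Hence 1260 − 360 = 900.

900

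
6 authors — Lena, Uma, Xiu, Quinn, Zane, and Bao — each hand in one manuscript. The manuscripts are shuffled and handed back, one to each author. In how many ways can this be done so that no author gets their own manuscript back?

265

This is the derangement count D_6: permutations of 6 items with no fixed point.
By inclusion–exclusion this is Σ_{j=0}^{6} (−1)^j C(6,j)·(6−j)!.
Computing: 720 − 720 + 360 − 120 + 30 − 6 + 1 = 265.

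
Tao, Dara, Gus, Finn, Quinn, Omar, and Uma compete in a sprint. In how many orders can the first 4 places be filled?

This is an ordered selection of 4 from 7: P(7,4).
That gives 7 × 6 × 5 × 4 = 840.

840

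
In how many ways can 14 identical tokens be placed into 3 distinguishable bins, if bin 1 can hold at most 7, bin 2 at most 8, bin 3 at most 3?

Ignoring the caps, the number of non-negative solutions to x_1+…+x_3 = 14 is C(16,2) = 120.
Subtract solutions that violate a single cap (substitute x_i' = x_i − (cap_i+1)): x_1 ≥ 8 gives C(8,2) = 28; x_2 ≥ 9 gives C(7,2) = 21; x_3 ≥ 4 gives C(12,2) = 66. Together 115.
Add back pairs where two caps are both exceeded: 0 + 6 + 3 = 9.
By inclusion–exclusion the count is 120 − 115 + 9 = 14.

14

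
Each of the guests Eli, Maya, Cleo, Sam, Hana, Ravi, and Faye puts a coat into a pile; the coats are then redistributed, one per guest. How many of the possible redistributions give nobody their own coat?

Let Aᵢ be the assignments in which guest i gets their own coat. We want the size of the complement of A₁∪…∪A_7.
By inclusion–exclusion this is Σ_{j=0}^{7} (−1)^j C(7,j)·(7−j)!.
Computing: 5040 − 5040 + 2520 − 840 + 210 − 42 + 7 − 1 = 1854.

1854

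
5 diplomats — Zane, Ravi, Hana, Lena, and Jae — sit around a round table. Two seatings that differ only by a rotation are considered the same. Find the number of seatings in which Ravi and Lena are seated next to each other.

Glue Ravi and Lena into a block (2 internal orders). Seating 4 units around a circle gives (3)! arrangements.
So 2 × (3)! = 2 × 6 = 12.

12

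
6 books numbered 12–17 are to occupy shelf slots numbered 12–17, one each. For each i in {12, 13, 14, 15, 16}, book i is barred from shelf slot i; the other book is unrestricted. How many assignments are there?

309

Let Aᵢ (for 12 ≤ i ≤ 16) be the placements that put book i in its forbidden shelf slot. Any j of these fix j positions, leaving (6−j)! ways to fill the rest, and there are C(5,j) ways to pick which j.
By inclusion–exclusion, the number of valid placements is Σ_{j=0}^{5} (−1)^j C(5,j)·(6−j)!.
Computing: 720 − 600 + 240 − 60 + 10 − 1 = 309.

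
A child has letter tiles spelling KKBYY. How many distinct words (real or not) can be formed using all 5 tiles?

30

Letter multiplicities in KKBYY: B×1, K×2, Y×2.
So there are 5! / (2!·2!) = 30 distinguishable arrangements.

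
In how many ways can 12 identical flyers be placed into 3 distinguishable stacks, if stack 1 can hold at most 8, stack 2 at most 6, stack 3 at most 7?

Without the upper bounds there are C(14,2) = 91 ways to split 12 among 3 stacks.
Subtract solutions that violate a single cap (substitute x_i' = x_i − (cap_i+1)): x_1 ≥ 9 gives C(5,2) = 10; x_2 ≥ 7 gives C(7,2) = 21; x_3 ≥ 8 gives C(6,2) = 15. Together 46.
No two caps can be exceeded simultaneously, so the pair terms are all 0.
By inclusion–exclusion the count is 91 − 46 + 0 = 45.

45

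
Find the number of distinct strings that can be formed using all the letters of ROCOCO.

60

ROCOCO has 6 letters with C appearing twice and O appearing 3 times.
So there are 6! / (3!·2!) = 60 distinguishable arrangements.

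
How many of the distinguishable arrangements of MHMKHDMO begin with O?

With the first slot taken by O, it remains to arrange the other 7 letters (MHMKHDM).
Those 7 letters have H appearing twice and M appearing 3 times, giving (7)!/(3!·2!) = 420.

420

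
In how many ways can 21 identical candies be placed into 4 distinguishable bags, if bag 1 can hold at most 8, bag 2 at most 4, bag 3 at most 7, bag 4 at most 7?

Without the upper bounds there are C(24,3) = 2024 ways to split 21 among 4 bags.
Subtract solutions that violate a single cap (substitute x_i' = x_i − (cap_i+1)): x_1 ≥ 9 gives C(15,3) = 455; x_2 ≥ 5 gives C(19,3) = 969; x_3 ≥ 8 gives C(16,3) = 560; x_4 ≥ 8 gives C(16,3) = 560. Together 2544.
Add back pairs where two caps are both exceeded: 120 + 35 + 35 + 165 + 165 + 56 = 576.
Subtract triples: 0 + 0 + 0 + 1 = 1.
By inclusion–exclusion the count is 2024 − 2544 + 576 − 1 = 55.

55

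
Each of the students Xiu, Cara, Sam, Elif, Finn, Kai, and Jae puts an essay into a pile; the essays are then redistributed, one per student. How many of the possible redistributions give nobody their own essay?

1854

Let Aᵢ be the assignments in which student i gets their own essay. We want the size of the complement of A₁∪…∪A_7.
By inclusion–exclusion this is Σ_{j=0}^{7} (−1)^j C(7,j)·(7−j)!.
Computing: 5040 − 5040 + 2520 − 840 + 210 − 42 + 7 − 1 = 1854.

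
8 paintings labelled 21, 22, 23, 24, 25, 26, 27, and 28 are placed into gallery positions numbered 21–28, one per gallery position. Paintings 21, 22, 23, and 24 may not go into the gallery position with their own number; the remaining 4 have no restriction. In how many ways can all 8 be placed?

Let Aᵢ (for 21 ≤ i ≤ 24) be the placements that put painting i in its forbidden gallery position. Any j of these fix j positions, leaving (8−j)! ways to fill the rest, and there are C(4,j) ways to pick which j.
By inclusion–exclusion, the number of valid placements is Σ_{j=0}^{4} (−1)^j C(4,j)·(8−j)!.
Computing: 40320 − 20160 + 4320 − 480 + 24 = 24024.

24024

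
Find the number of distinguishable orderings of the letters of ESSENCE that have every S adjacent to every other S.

Treat the 2 copies of S as a single block. The multiset to arrange is then {SS, C, E, E, E, N}, 6 items in all.
That gives (6)!/(3!) = 120 arrangements.

120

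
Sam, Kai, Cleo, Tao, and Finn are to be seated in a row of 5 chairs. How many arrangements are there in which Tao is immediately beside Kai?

48

Glue Tao and Kai into one block (2 internal orders), leaving 4 units to arrange in a row.
So the count is 2·(4)! = 48.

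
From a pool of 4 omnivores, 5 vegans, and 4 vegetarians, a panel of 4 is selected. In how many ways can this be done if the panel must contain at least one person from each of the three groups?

400

Unrestricted: C(13,4) = 715 ways to pick any 4 of the 13.
Subtract selections that omit an entire group: no omnivores → C(9,4) = 126; no vegans → C(8,4) = 70; no vegetarians → C(9,4) = 126.
Add back selections omitting two groups (i.e. drawn from a single group): C(4,4) + C(5,4) + C(4,4) = 7.
By inclusion–exclusion: 715 − 322 + 7 = 400.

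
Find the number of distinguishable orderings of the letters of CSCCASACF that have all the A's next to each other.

840

Treat the 2 copies of A as a single block. The multiset to arrange is then {AA, C, C, C, C, F, S, S}, 8 items in all.
That gives (8)!/(4!·2!) = 840 arrangements.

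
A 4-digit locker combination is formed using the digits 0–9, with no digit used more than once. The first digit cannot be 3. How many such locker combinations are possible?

4536

The first digit has 10−1 = 9 choices (anything except 3).
The remaining 3 digits are filled from the other 9 symbols without repetition: 9 × 8 × 7 = 504.
Total: 9 × 504 = 4536.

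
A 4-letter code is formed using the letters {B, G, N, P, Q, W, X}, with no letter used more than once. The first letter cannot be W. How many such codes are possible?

720

The first letter has 7−1 = 6 choices (anything except W).
The remaining 3 letters are filled from the other 6 symbols without repetition: 6 × 5 × 4 = 120.
Total: 6 × 120 = 720.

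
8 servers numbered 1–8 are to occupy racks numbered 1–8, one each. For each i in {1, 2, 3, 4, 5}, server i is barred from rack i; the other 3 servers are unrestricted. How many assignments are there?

Let Aᵢ (for 1 ≤ i ≤ 5) be the placements that put server i in its forbidden rack. Any j of these fix j positions, leaving (8−j)! ways to fill the rest, and there are C(5,j) ways to pick which j.
By inclusion–exclusion, the number of valid placements is Σ_{j=0}^{5} (−1)^j C(5,j)·(8−j)!.
Computing: 40320 − 25200 + 7200 − 1200 + 120 − 6 = 21234.

21234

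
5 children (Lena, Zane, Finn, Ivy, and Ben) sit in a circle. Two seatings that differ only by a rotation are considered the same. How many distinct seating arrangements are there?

Around a circle, 5 distinct people have 5!/5 = (4)! = 24 rotationally distinct seatings.

24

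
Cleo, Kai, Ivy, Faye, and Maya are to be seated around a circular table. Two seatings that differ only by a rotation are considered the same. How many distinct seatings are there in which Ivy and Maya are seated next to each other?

12

Glue Ivy and Maya into a block (2 internal orders). Seating 4 units around a circle gives (3)! arrangements.
So 2 × (3)! = 2 × 6 = 12.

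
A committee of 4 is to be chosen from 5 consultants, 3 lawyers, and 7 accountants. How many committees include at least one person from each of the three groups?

630

Total 4-person selections from all 15: C(15,4) = 1365.
Subtract selections that omit an entire group: no consultants → C(10,4) = 210; no lawyers → C(12,4) = 495; no accountants → C(8,4) = 70.
Add back selections omitting two groups (i.e. drawn from a single group): C(5,4) + C(3,4) + C(7,4) = 40.
By inclusion–exclusion: 1365 − 775 + 40 = 630.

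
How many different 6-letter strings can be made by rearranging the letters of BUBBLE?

Letter multiplicities in BUBBLE: B×3, E×1, L×1, U×1.
Dividing 6! = 720 by 3! = 6 for the repeated letters gives 120.

120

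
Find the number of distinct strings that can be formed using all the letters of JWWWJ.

JWWWJ has 5 letters with J appearing twice and W appearing 3 times.
Dividing 5! = 120 by 3!·2! = 12 for the repeated letters gives 10.

10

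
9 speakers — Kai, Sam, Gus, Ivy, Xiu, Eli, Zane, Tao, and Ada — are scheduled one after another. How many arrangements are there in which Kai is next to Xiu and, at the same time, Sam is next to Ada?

Treat {Kai,Xiu} as one block (2 orders) and {Sam,Ada} as another (2 orders).
That leaves 7 units to arrange: 2 × 2 × 7! = 4 × 5040 = 20160.

20160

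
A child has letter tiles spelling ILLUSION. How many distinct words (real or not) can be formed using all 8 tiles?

10080

The 8 letters of ILLUSION have repeats: I appearing twice and L appearing twice.
Dividing 8! = 40320 by 2!·2! = 4 for the repeated letters gives 10080.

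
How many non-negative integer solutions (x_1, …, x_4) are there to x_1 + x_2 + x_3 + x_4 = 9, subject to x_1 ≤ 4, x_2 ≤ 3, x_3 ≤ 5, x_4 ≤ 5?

90

Ignoring the caps, the number of non-negative solutions to x_1+…+x_4 = 9 is C(12,3) = 220.
Subtract solutions that violate a single cap (substitute x_i' = x_i − (cap_i+1)): x_1 ≥ 5 gives C(7,3) = 35; x_2 ≥ 4 gives C(8,3) = 56; x_3 ≥ 6 gives C(6,3) = 20; x_4 ≥ 6 gives C(6,3) = 20. Together 131.
Add back pairs where two caps are both exceeded: 1 + 0 + 0 + 0 + 0 + 0 = 1.
By inclusion–exclusion the count is 220 − 131 + 1 = 90.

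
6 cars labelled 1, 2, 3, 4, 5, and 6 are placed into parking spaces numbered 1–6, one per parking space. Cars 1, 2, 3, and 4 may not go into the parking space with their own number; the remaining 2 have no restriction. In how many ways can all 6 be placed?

Let Aᵢ (for 1 ≤ i ≤ 4) be the placements that put car i in its forbidden parking space. Any j of these fix j positions, leaving (6−j)! ways to fill the rest, and there are C(4,j) ways to pick which j.
By inclusion–exclusion, the number of valid placements is Σ_{j=0}^{4} (−1)^j C(4,j)·(6−j)!.
Computing: 720 − 480 + 144 − 24 + 2 = 362.

362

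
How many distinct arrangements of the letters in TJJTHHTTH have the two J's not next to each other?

980

There are 9!/(4!·3!·2!) = 1260 arrangements of TJJTHHTTH in total.
Arrangements with the J's together: treat JJ as one letter, giving (8)!/(4!·3!) = 280.
Subtracting, 1260 − 280 = 980 arrangements keep the J's apart.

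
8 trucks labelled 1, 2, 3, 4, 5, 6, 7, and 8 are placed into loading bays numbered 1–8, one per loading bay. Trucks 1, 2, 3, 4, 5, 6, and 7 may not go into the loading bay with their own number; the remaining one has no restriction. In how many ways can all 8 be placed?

Let Aᵢ (for 1 ≤ i ≤ 7) be the placements that put truck i in its forbidden loading bay. Any j of these fix j positions, leaving (8−j)! ways to fill the rest, and there are C(7,j) ways to pick which j.
By inclusion–exclusion, the number of valid placements is Σ_{j=0}^{7} (−1)^j C(7,j)·(8−j)!.
Computing: 40320 − 35280 + 15120 − 4200 + 840 − 126 + 14 − 1 = 16687.

16687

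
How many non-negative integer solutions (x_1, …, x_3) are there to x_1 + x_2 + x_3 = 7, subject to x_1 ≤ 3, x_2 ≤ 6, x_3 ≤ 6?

24

By stars and bars, unrestricted non-negative solutions to x_1+…+x_3 = 7 number C(7+2,2) = 36.
Subtract solutions that violate a single cap (substitute x_i' = x_i − (cap_i+1)): x_1 ≥ 4 gives C(5,2) = 10; x_2 ≥ 7 gives C(2,2) = 1; x_3 ≥ 7 gives C(2,2) = 1. Together 12.
No two caps can be exceeded simultaneously, so the pair terms are all 0.
By inclusion–exclusion the count is 36 − 12 + 0 = 24.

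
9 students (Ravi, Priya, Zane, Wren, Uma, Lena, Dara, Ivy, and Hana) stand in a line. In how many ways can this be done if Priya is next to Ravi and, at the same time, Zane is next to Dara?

Treat {Priya,Ravi} as one block (2 orders) and {Zane,Dara} as another (2 orders).
That leaves 7 units to arrange: 2 × 2 × 7! = 4 × 5040 = 20160.

20160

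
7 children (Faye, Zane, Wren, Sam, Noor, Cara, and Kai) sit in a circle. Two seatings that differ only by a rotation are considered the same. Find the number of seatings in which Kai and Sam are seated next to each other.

Glue Kai and Sam into a block (2 internal orders). Seating 6 units around a circle gives (5)! arrangements.
So 2 × (5)! = 2 × 120 = 240.

240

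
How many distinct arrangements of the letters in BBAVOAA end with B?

120

Fix B in the last position and arrange the remaining 6 letters.
Those 6 letters have A appearing 3 times, giving (6)!/(3!) = 120.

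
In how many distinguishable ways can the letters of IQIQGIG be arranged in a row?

210

The 7 letters of IQIQGIG have repeats: G appearing twice, I appearing 3 times, and Q appearing twice.
Dividing 7! = 5040 by 3!·2!·2! = 24 for the repeated letters gives 210.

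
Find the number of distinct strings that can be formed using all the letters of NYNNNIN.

42

NYNNNIN has 7 letters with N appearing 5 times.
So there are 7! / (5!) = 42 distinguishable arrangements.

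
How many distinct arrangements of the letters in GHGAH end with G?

Fix G in the last position and arrange the remaining 4 letters.
Those 4 letters have H appearing twice, giving (4)!/(2!) = 12.

12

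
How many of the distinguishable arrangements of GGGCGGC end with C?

With the last slot taken by C, it remains to arrange the other 6 letters (GGGGGC).
Those 6 letters have G appearing 5 times, giving (6)!/(5!) = 6.

6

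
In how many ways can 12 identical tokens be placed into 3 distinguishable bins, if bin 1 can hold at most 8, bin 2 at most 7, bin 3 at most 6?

45

By stars and bars, unrestricted non-negative solutions to x_1+…+x_3 = 12 number C(12+2,2) = 91.
Subtract solutions that violate a single cap (substitute x_i' = x_i − (cap_i+1)): x_1 ≥ 9 gives C(5,2) = 10; x_2 ≥ 8 gives C(6,2) = 15; x_3 ≥ 7 gives C(7,2) = 21. Together 46.
No two caps can be exceeded simultaneously, so the pair terms are all 0.
By inclusion–exclusion the count is 91 − 46 + 0 = 45.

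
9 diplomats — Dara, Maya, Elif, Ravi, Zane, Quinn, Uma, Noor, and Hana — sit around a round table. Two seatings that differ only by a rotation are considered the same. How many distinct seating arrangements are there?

Fix one person's seat to break rotational symmetry; the remaining 8 people can be arranged in (8)! = 40320 ways.

40320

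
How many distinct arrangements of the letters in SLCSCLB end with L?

180

Fix L in the last position and arrange the remaining 6 letters.
Those 6 letters have C appearing twice and S appearing twice, giving (6)!/(2!·2!) = 180.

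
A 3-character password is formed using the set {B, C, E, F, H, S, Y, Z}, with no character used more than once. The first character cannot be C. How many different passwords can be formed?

The first character has 8−1 = 7 choices (anything except C).
The remaining 2 characters are filled from the other 7 symbols without repetition: 7 × 6 = 42.
Total: 7 × 42 = 294.

294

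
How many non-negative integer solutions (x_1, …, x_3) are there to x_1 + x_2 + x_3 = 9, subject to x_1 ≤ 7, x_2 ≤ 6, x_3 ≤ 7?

43

By stars and bars, unrestricted non-negative solutions to x_1+…+x_3 = 9 number C(9+2,2) = 55.
Subtract solutions that violate a single cap (substitute x_i' = x_i − (cap_i+1)): x_1 ≥ 8 gives C(3,2) = 3; x_2 ≥ 7 gives C(4,2) = 6; x_3 ≥ 8 gives C(3,2) = 3. Together 12.
No two caps can be exceeded simultaneously, so the pair terms are all 0.
By inclusion–exclusion the count is 55 − 12 + 0 = 43.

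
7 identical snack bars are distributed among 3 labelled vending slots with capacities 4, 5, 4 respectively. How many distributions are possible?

Ignoring the caps, the number of non-negative solutions to x_1+…+x_3 = 7 is C(9,2) = 36.
Subtract solutions that violate a single cap (substitute x_i' = x_i − (cap_i+1)): x_1 ≥ 5 gives C(4,2) = 6; x_2 ≥ 6 gives C(3,2) = 3; x_3 ≥ 5 gives C(4,2) = 6. Together 15.
No two caps can be exceeded simultaneously, so the pair terms are all 0.
By inclusion–exclusion the count is 36 − 15 + 0 = 21.

21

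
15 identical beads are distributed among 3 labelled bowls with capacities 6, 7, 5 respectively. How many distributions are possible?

Ignoring the caps, the number of non-negative solutions to x_1+…+x_3 = 15 is C(17,2) = 136.
Subtract solutions that violate a single cap (substitute x_i' = x_i − (cap_i+1)): x_1 ≥ 7 gives C(10,2) = 45; x_2 ≥ 8 gives C(9,2) = 36; x_3 ≥ 6 gives C(11,2) = 55. Together 136.
Add back pairs where two caps are both exceeded: 1 + 6 + 3 = 10.
By inclusion–exclusion the count is 136 − 136 + 10 = 10.

10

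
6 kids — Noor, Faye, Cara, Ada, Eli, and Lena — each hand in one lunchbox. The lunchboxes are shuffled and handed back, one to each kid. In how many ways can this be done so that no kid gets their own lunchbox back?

265

Let Aᵢ be the assignments in which kid i gets their own lunchbox. We want the size of the complement of A₁∪…∪A_6.
By inclusion–exclusion this is Σ_{j=0}^{6} (−1)^j C(6,j)·(6−j)!.
Computing: 720 − 720 + 360 − 120 + 30 − 6 + 1 = 265.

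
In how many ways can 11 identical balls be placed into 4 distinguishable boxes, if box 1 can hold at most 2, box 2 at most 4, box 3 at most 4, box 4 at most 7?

56

Ignoring the caps, the number of non-negative solutions to x_1+…+x_4 = 11 is C(14,3) = 364.
Subtract solutions that violate a single cap (substitute x_i' = x_i − (cap_i+1)): x_1 ≥ 3 gives C(11,3) = 165; x_2 ≥ 5 gives C(9,3) = 84; x_3 ≥ 5 gives C(9,3) = 84; x_4 ≥ 8 gives C(6,3) = 20. Together 353.
Add back pairs where two caps are both exceeded: 20 + 20 + 1 + 4 + 0 + 0 = 45.
By inclusion–exclusion the count is 364 − 353 + 45 = 56.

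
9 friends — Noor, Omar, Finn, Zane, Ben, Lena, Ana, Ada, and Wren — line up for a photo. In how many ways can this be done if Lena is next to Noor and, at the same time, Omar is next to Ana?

20160

Treat {Lena,Noor} as one block (2 orders) and {Omar,Ana} as another (2 orders).
That leaves 7 units to arrange: 2 × 2 × 7! = 4 × 5040 = 20160.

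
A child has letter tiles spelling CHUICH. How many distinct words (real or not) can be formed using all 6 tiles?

The 6 letters of CHUICH have repeats: C appearing twice and H appearing twice.
Dividing 6! = 720 by 2!·2! = 4 for the repeated letters gives 180.

180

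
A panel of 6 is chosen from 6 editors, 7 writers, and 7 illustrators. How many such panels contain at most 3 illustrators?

35750

Split by how many illustrators are chosen (0 through 3).
Sum: C(7,0)·C(13,6) + C(7,1)·C(13,5) + C(7,2)·C(13,4) + C(7,3)·C(13,3) = 1716 + 9009 + 15015 + 10010 = 35750.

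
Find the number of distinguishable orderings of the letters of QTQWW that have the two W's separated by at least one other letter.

There are 5!/(2!·2!) = 30 arrangements of QTQWW in total.
Arrangements with the W's together: treat WW as one letter, giving (4)!/(2!) = 12.
Hence 30 − 12 = 18.

18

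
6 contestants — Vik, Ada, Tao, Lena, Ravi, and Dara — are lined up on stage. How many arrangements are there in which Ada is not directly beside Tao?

480

There are 6! = 720 arrangements in all. If Ada and Tao are adjacent, merging them into one block gives 2·(5)! = 240 arrangements.
Complementary counting: 720 − 240 = 480.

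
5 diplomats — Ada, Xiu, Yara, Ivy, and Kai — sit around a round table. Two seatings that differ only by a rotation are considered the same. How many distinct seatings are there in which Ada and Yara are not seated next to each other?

12

Without the restriction there are (4)! = 24 seatings.
Those with Ada next to Yara: fuse the pair into one unit and seat 4 units around a circle — 2·(3)! = 12.
Subtracting, 24 − 12 = 12.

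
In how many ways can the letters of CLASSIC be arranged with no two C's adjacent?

900

There are 7!/(2!·2!) = 1260 arrangements of CLASSIC in total.
If the two C's are adjacent, glue them into one block, leaving 6 items to arrange: (6)!/(2!) = 360 ways.
Hence 1260 − 360 = 900.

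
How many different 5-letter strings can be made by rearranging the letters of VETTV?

VETTV has 5 letters with T appearing twice and V appearing twice.
So there are 5! / (2!·2!) = 30 distinguishable arrangements.

30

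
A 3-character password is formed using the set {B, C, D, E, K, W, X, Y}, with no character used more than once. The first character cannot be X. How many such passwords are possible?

The first character has 8−1 = 7 choices (anything except X).
The remaining 2 characters are filled from the other 7 symbols without repetition: 7 × 6 = 42.
Total: 7 × 42 = 294.

294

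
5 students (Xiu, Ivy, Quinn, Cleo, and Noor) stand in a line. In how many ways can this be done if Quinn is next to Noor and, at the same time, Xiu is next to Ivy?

24

Treat {Quinn,Noor} as one block (2 orders) and {Xiu,Ivy} as another (2 orders).
That leaves 3 units to arrange: 2 × 2 × 3! = 4 × 6 = 24.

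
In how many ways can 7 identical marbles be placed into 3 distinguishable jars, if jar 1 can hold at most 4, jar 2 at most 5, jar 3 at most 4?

Ignoring the caps, the number of non-negative solutions to x_1+…+x_3 = 7 is C(9,2) = 36.
Subtract solutions that violate a single cap (substitute x_i' = x_i − (cap_i+1)): x_1 ≥ 5 gives C(4,2) = 6; x_2 ≥ 6 gives C(3,2) = 3; x_3 ≥ 5 gives C(4,2) = 6. Together 15.
No two caps can be exceeded simultaneously, so the pair terms are all 0.
By inclusion–exclusion the count is 36 − 15 + 0 = 21.

21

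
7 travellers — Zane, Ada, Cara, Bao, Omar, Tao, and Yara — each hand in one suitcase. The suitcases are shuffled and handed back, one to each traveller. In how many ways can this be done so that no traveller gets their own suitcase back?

Let Aᵢ be the assignments in which traveller i gets their own suitcase. We want the size of the complement of A₁∪…∪A_7.
By inclusion–exclusion this is Σ_{j=0}^{7} (−1)^j C(7,j)·(7−j)!.
Computing: 5040 − 5040 + 2520 − 840 + 210 − 42 + 7 − 1 = 1854.

1854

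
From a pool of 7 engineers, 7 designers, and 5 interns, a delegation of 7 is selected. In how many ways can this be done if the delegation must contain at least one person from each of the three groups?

45374

Total 7-person selections from all 19: C(19,7) = 50388.
Subtract selections that omit an entire group: no engineers → C(12,7) = 792; no designers → C(12,7) = 792; no interns → C(14,7) = 3432.
Add back selections omitting two groups (i.e. drawn from a single group): C(7,7) + C(7,7) + C(5,7) = 2.
By inclusion–exclusion: 50388 − 5016 + 2 = 45374.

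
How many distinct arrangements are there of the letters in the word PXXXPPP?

35

Letter multiplicities in PXXXPPP: P×4, X×3.
The number of distinct arrangements is 7!/(4!·3!) = 5040/144 = 35.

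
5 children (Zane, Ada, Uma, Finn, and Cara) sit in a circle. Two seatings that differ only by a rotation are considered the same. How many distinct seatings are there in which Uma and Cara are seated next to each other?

12

Treat {Uma, Cara} as one unit (2 internal orders) and seat the resulting 4 units around the table: (3)! circular arrangements.
So 2 × (3)! = 2 × 6 = 12.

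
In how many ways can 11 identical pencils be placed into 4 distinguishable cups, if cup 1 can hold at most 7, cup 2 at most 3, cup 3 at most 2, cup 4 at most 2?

18

Without the upper bounds there are C(14,3) = 364 ways to split 11 among 4 cups.
Subtract solutions that violate a single cap (substitute x_i' = x_i − (cap_i+1)): x_1 ≥ 8 gives C(6,3) = 20; x_2 ≥ 4 gives C(10,3) = 120; x_3 ≥ 3 gives C(11,3) = 165; x_4 ≥ 3 gives C(11,3) = 165. Together 470.
Add back pairs where two caps are both exceeded: 0 + 1 + 1 + 35 + 35 + 56 = 128.
Subtract triples: 0 + 0 + 0 + 4 = 4.
By inclusion–exclusion the count is 364 − 470 + 128 − 4 = 18.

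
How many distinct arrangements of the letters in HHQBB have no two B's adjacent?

18

There are 5!/(2!·2!) = 30 arrangements of HHQBB in total.
Arrangements with the B's together: treat BB as one letter, giving (4)!/(2!) = 12.
Subtracting, 30 − 12 = 18 arrangements keep the B's apart.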